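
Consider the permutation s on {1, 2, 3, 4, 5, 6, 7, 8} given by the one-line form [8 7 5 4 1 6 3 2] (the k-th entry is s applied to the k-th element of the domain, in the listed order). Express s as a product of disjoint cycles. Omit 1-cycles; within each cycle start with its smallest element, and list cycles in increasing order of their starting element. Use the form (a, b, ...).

Iterating s from 1 gives 1 → 8 → 2 → 7 → 3 → 5 → 1; that is the 6-cycle (1, 8, 2, 7, 3, 5).
Continuing from each remaining unvisited element yields (1, 8, 2, 7, 3, 5).

(1, 8, 2, 7, 3, 5)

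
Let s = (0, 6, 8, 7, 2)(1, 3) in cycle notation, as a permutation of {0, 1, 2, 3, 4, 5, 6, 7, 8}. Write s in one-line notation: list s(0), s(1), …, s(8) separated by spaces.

6 3 0 1 4 5 8 2 7

Image by image: 0→6, 1→3, 2→0, 3→1, 4→4, 5→5, 6→8, 7→2, 8→7.
So the one-line form is 6 3 0 1 4 5 8 2 7.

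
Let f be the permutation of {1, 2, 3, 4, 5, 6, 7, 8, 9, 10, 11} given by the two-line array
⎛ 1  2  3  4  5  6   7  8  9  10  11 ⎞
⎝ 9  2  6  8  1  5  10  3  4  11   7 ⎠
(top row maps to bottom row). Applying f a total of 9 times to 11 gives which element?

Tracing 11 → 7 → … returns to 11 after 3 steps, so 11 lies in a 3-cycle (7, 10, 11).
Since the cycle has length 3, f^9 acts on it the same as f^0 (9 mod 3 = 0).
So f^9(11) = 11.

11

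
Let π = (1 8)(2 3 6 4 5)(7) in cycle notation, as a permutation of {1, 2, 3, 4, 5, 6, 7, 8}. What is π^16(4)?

4 lies in the 5-cycle (2 3 6 4 5).
Since the cycle has length 5, π^16 acts on it the same as π^1 (16 mod 5 = 1).
Stepping 1 place around the cycle: 4 → 5.

5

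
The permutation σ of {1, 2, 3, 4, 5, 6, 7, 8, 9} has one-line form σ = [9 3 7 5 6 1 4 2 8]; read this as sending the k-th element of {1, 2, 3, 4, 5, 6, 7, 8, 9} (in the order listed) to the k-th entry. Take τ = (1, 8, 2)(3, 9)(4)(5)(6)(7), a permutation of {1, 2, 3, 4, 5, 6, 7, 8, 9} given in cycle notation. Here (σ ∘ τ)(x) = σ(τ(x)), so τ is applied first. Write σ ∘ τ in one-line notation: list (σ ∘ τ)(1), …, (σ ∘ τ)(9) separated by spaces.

2 9 8 5 6 1 4 3 7

(σ ∘ τ)(x) = σ(τ(x)). Computing each image: σ(τ(1)) = σ(8) = 2, σ(τ(2)) = σ(1) = 9, σ(τ(3)) = σ(9) = 8, σ(τ(4)) = σ(4) = 5, σ(τ(5)) = σ(5) = 6, σ(τ(6)) = σ(6) = 1, σ(τ(7)) = σ(7) = 4, σ(τ(8)) = σ(2) = 3, σ(τ(9)) = σ(3) = 7.
Hence σ ∘ τ = [2 9 8 5 6 1 4 3 7].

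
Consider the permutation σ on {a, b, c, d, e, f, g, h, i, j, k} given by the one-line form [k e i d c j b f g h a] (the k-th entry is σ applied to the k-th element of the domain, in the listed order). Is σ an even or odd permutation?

odd

In disjoint-cycle form the cycle lengths are 5, 3, 2, 1.
A cycle is odd iff its length is even; σ has 1 even-length cycle, so sgn(σ) = (−1)^1 and σ is odd.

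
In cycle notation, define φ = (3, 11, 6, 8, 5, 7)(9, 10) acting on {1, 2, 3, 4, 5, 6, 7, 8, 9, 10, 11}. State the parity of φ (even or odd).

even

The cycle lengths are 6, 2, 1, 1, 1.
A cycle is odd iff its length is even; φ has 2 even-length cycles, so sgn(φ) = (−1)^2 and φ is even.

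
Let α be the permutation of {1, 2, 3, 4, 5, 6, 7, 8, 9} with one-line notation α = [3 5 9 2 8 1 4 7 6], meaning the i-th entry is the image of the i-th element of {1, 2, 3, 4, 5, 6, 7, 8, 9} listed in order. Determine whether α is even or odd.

odd

In disjoint-cycle form the cycle lengths are 5, 4.
A cycle is odd iff its length is even; α has 1 even-length cycle, so sgn(α) = (−1)^1 and α is odd.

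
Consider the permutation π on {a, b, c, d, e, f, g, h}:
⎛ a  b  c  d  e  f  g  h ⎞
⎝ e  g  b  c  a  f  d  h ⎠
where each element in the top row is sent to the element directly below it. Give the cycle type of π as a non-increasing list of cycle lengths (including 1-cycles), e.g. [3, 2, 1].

[4, 2, 1, 1]

The disjoint cycles are (a, e)(b, g, d, c)(f)(h), with lengths 4, 2, 1, 1 in non-increasing order.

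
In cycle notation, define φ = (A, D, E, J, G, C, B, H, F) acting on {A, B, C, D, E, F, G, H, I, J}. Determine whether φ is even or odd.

even

The cycle lengths are 9, 1.
A cycle is odd iff its length is even; φ has 0 even-length cycles, so sgn(φ) = (−1)^0 and φ is even.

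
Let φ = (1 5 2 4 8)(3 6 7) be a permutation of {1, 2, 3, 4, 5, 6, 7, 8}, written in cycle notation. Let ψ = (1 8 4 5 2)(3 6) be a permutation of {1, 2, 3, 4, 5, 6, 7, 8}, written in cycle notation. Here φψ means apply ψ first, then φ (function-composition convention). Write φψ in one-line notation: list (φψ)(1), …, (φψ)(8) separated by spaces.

Chase each element through ψ then φ: 1 → 8 → 1; 2 → 1 → 5; 3 → 6 → 7; 4 → 5 → 2; 5 → 2 → 4; 6 → 3 → 6; 7 → 7 → 3; 8 → 4 → 8.
Collecting the images, φψ = [1 5 7 2 4 6 3 8].

1 5 7 2 4 6 3 8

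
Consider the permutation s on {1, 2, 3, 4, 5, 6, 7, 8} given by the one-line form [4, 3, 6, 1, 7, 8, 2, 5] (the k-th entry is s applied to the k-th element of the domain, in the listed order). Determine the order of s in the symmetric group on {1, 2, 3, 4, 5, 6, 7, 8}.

6

Writing s as disjoint cycles, the cycle lengths are 6, 2.
Since disjoint cycles commute, ord(s) = lcm(6, 2) = 6.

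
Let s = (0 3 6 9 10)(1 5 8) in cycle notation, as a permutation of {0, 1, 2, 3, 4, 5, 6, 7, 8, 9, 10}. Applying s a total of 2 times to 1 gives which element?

8

1 lies in the 3-cycle (1 5 8).
Advancing 2 steps from 1: 1 → 5 → 8.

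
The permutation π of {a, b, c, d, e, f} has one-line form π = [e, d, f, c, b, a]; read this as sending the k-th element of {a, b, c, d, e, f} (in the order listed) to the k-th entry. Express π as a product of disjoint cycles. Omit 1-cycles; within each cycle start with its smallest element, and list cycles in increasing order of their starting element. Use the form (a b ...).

Start at a and follow images: a → e → b → d → c → f → a, giving the cycle (a e b d c f).
Continuing from each remaining unvisited element yields (a e b d c f).

(a e b d c f)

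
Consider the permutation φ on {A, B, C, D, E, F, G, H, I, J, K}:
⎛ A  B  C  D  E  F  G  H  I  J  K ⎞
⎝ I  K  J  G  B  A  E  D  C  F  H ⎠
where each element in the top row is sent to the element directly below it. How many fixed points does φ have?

0

No element satisfies φ(x) = x, so there are 0 fixed points.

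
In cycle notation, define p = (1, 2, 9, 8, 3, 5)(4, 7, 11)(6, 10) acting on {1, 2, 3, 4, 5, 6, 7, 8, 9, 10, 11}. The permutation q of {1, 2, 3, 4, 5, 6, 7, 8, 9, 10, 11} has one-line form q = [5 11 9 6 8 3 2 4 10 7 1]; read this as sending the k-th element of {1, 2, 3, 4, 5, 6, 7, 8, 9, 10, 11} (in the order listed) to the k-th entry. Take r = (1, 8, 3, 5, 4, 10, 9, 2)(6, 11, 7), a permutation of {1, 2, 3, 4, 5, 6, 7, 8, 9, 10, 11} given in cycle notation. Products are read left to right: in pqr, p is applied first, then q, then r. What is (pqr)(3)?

3

Chase 3: p(3) = 5; q(5) = 8; r(8) = 3. Hence (pqr)(3) = 3.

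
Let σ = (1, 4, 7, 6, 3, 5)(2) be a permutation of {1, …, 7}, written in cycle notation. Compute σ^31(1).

1 lies in the 6-cycle (1, 4, 7, 6, 3, 5).
Since the cycle has length 6, σ^31 acts on it the same as σ^1 (31 mod 6 = 1).
Advancing 1 step from 1: 1 → 4.

4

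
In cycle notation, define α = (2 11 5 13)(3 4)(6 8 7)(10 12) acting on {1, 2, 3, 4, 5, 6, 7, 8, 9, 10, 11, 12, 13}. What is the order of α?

The disjoint cycles have lengths 4, 3, 2, 2, 1, 1.
Since disjoint cycles commute, ord(α) = lcm(4, 3, 2, 2) = 12.

12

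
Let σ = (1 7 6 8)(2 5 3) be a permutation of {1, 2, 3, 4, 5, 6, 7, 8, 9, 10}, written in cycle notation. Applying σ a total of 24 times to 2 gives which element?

2

2 lies in the 3-cycle (2 5 3).
On a 3-cycle, σ^3 is the identity, so σ^24 = σ^0 there (24 ≡ 0 mod 3).
So σ^24(2) = 2.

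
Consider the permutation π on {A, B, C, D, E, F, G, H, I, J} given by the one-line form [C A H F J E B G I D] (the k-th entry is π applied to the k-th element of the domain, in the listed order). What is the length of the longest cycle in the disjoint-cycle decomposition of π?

5

Decomposing into disjoint cycles gives (A, C, H, G, B)(D, F, E, J); the longest has length 5.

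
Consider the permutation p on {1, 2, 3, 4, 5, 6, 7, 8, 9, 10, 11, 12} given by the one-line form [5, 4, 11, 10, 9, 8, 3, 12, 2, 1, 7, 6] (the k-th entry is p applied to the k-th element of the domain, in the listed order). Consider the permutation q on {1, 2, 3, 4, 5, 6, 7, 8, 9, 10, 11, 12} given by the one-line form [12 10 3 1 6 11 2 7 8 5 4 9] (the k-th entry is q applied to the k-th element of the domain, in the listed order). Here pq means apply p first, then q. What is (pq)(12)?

11

(pq)(12) = q(p(12)). p(12) = 6, then q(6) = 11. So (pq)(12) = 11.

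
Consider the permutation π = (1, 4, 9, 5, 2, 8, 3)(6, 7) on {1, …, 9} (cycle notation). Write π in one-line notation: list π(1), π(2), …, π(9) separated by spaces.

4 8 1 9 2 7 6 3 5

Each element maps to the next entry in its cycle (wrapping to the front): 1↦4, 2↦8, 3↦1, 4↦9, 5↦2, 6↦7, 7↦6, 8↦3, 9↦5.
So the one-line form is 4 8 1 9 2 7 6 3 5.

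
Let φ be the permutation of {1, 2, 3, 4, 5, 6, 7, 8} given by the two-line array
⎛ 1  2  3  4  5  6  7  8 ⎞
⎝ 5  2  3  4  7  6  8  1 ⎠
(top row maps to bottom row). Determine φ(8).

1

The entry below 8 in the array is 1, so φ(8) = 1.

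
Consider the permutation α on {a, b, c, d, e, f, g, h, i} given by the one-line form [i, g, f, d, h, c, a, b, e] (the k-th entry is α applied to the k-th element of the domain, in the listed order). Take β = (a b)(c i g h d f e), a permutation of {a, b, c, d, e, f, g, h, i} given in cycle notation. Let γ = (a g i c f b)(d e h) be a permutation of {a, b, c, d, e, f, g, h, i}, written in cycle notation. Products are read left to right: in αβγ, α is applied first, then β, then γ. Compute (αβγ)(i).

f

Apply the permutations in order: α(i) = e, then β(e) = c, then γ(c) = f. So (αβγ)(i) = f.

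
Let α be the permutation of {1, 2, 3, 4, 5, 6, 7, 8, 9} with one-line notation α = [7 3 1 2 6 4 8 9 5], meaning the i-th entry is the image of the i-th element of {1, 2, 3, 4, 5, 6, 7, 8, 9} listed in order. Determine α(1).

1 is element number 1 of the domain, and entry number 1 of the one-line form is 7, so α(1) = 7.

7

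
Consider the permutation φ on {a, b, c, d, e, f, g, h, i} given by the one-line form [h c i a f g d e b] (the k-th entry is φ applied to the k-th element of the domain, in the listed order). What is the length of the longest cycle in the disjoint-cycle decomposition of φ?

6

Decomposing into disjoint cycles gives (a, h, e, f, g, d)(b, c, i); the longest has length 6.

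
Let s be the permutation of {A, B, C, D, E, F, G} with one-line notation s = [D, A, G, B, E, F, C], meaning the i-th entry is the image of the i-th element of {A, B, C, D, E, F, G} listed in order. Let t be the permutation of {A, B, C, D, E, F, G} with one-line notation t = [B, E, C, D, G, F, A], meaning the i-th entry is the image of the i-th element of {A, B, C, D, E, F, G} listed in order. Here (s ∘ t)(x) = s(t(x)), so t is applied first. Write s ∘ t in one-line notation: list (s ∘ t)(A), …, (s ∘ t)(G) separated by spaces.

A E G B C F D

For each element, apply t then s: A → B → A; B → E → E; C → C → G; D → D → B; E → G → C; F → F → F; G → A → D.
Collecting the images, s ∘ t = [A E G B C F D].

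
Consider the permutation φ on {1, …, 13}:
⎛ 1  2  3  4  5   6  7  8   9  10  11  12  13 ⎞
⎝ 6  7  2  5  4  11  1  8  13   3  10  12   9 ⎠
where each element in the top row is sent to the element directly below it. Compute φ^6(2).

3

Tracing 2 → 7 → … returns to 2 after 7 steps, so 2 lies in a 7-cycle (1, 6, 11, 10, 3, 2, 7).
Advancing 6 steps from 2: 2 → 7 → 1 → 6 → 11 → 10 → 3.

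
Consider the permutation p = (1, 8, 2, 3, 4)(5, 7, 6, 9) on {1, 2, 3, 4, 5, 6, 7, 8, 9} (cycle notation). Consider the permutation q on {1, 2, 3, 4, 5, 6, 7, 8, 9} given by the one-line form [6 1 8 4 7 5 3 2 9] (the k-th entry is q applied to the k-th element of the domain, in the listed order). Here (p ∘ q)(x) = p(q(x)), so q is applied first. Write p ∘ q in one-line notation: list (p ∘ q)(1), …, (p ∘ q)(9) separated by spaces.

9 8 2 1 6 7 4 3 5

For each element, apply q then p: 1 → 6 → 9; 2 → 1 → 8; 3 → 8 → 2; 4 → 4 → 1; 5 → 7 → 6; 6 → 5 → 7; 7 → 3 → 4; 8 → 2 → 3; 9 → 9 → 5.
Collecting the images, p ∘ q = [9 8 2 1 6 7 4 3 5].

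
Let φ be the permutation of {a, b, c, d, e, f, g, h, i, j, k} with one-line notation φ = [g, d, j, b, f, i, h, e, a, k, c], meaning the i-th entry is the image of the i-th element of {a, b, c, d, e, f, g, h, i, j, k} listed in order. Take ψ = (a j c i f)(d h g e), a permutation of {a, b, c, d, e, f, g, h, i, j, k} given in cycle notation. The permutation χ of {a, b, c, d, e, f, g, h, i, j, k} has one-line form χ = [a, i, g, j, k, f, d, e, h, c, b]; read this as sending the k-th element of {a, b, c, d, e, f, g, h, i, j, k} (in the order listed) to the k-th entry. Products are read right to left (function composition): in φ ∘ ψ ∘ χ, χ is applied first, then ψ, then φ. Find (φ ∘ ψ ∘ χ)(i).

h

Apply the permutations in order: χ(i) = h, then ψ(h) = g, then φ(g) = h. So (φ ∘ ψ ∘ χ)(i) = h.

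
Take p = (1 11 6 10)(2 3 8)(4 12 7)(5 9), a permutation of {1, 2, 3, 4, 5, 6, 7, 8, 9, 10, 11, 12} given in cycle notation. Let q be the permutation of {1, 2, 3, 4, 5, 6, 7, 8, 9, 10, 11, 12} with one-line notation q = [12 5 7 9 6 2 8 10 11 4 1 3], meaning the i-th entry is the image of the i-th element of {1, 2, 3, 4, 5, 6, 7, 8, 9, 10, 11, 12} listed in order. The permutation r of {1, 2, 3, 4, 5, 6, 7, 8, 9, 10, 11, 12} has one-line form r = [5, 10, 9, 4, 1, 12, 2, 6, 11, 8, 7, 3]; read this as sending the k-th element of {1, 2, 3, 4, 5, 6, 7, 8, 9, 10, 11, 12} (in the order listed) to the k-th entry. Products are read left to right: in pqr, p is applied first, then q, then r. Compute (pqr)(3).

Apply the permutations in order: p(3) = 8, then q(8) = 10, then r(10) = 8. So (pqr)(3) = 8.

8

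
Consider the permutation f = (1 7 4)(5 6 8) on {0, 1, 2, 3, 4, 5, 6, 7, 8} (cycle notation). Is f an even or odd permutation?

The cycle lengths are 3, 3, 1, 1, 1.
A cycle is odd iff its length is even; f has 0 even-length cycles, so sgn(f) = (−1)^0 and f is even.

even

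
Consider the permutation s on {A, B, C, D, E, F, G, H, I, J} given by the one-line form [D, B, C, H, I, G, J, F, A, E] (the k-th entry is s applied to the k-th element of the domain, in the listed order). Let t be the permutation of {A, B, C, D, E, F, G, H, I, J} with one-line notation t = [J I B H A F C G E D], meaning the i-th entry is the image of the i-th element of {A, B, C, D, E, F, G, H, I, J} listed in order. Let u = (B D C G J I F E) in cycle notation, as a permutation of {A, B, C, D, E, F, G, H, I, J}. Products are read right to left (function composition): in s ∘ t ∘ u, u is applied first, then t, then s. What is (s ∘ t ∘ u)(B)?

F

Chase B: u(B) = D; t(D) = H; s(H) = F. Hence (s ∘ t ∘ u)(B) = F.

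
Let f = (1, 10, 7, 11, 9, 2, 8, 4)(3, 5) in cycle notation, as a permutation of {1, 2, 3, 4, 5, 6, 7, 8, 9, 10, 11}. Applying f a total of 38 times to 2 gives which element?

11

2 lies in the 8-cycle (1, 10, 7, 11, 9, 2, 8, 4).
Powers repeat with period 8 on this cycle, and 38 mod 8 = 6, so f^38(2) = f^6(2).
Advancing 6 steps from 2: 2 → 8 → 4 → 1 → 10 → 7 → 11.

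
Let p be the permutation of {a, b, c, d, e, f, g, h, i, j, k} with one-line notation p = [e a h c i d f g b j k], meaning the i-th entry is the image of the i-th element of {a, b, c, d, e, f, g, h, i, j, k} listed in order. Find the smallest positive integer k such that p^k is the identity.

Writing p as disjoint cycles, the cycle lengths are 5, 4, 1, 1.
Since disjoint cycles commute, ord(p) = lcm(5, 4) = 20.

20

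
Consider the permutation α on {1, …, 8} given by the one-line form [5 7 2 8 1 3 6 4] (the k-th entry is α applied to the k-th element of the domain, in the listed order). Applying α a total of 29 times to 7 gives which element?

Tracing 7 → 6 → … returns to 7 after 4 steps, so 7 lies in a 4-cycle (2, 7, 6, 3).
On a 4-cycle, α^4 is the identity, so α^29 = α^1 there (29 ≡ 1 mod 4).
Advancing 1 step from 7: 7 → 6.

6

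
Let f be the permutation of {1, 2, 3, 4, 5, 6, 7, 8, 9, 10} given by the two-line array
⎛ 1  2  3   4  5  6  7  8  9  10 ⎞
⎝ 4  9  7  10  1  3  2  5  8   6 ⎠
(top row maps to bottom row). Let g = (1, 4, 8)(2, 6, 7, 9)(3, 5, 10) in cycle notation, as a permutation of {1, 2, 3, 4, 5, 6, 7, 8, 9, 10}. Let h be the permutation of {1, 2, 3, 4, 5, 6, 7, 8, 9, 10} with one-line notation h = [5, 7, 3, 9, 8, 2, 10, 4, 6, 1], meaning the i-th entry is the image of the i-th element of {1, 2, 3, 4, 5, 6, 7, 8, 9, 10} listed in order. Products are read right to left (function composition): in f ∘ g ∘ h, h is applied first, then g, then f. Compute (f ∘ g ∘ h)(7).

(f ∘ g ∘ h)(7) = f(g(h(7))). h(7) = 10, then g(10) = 3, then f(3) = 7, so the result is 7.

7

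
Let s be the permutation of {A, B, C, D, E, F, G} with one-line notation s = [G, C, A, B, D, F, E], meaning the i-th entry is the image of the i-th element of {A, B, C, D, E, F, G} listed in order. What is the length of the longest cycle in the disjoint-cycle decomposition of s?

6

Decomposing into disjoint cycles gives (A G E D B C); the longest has length 6.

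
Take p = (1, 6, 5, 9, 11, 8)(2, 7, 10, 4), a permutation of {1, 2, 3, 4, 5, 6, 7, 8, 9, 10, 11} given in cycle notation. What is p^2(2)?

2 lies in the 4-cycle (2, 7, 10, 4).
Stepping 2 places around the cycle: 2 → 7 → 10.

10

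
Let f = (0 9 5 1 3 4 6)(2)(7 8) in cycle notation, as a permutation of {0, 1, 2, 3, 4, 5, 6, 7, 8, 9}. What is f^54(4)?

1

4 lies in the 7-cycle (0 9 5 1 3 4 6).
Since the cycle has length 7, f^54 acts on it the same as f^5 (54 mod 7 = 5).
Advancing 5 steps from 4: 4 → 6 → 0 → 9 → 5 → 1.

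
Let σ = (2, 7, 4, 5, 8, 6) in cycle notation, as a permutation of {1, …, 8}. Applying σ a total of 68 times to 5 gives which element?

5 lies in the 6-cycle (2, 7, 4, 5, 8, 6).
On a 6-cycle, σ^6 is the identity, so σ^68 = σ^2 there (68 ≡ 2 mod 6).
Stepping 2 places around the cycle: 5 → 8 → 6.

6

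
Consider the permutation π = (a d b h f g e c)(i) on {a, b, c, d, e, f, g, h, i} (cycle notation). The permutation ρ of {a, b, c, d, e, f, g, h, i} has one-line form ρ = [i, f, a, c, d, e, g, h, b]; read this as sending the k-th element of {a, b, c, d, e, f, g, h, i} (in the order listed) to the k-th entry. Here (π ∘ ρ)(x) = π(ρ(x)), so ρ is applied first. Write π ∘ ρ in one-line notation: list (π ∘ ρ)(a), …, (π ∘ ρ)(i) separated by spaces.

i g d a b c e f h

For each element, apply ρ then π: a → i → i; b → f → g; c → a → d; d → c → a; e → d → b; f → e → c; g → g → e; h → h → f; i → b → h.
So π ∘ ρ in one-line form is i g d a b c e f h.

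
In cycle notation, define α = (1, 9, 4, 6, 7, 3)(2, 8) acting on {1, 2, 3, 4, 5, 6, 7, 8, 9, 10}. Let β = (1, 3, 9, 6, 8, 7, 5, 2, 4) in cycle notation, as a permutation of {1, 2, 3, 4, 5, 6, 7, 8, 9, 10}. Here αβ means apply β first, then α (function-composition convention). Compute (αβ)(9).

7

β(9) = 6, then α(6) = 7; composing gives (αβ)(9) = 7.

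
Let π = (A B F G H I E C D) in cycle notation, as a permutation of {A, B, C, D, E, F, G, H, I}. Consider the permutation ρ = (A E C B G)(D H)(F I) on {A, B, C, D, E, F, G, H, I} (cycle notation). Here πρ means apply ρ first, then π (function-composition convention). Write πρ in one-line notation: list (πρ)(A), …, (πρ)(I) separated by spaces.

For each element, apply ρ then π: A → E → C; B → G → H; C → B → F; D → H → I; E → C → D; F → I → E; G → A → B; H → D → A; I → F → G.
Collecting the images, πρ = [C H F I D E B A G].

C H F I D E B A G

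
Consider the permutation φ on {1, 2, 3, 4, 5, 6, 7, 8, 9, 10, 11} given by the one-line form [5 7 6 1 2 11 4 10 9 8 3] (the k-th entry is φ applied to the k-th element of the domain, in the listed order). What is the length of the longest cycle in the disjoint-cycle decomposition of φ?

Decomposing into disjoint cycles gives (1 5 2 7 4)(3 6 11)(8 10); the longest has length 5.

5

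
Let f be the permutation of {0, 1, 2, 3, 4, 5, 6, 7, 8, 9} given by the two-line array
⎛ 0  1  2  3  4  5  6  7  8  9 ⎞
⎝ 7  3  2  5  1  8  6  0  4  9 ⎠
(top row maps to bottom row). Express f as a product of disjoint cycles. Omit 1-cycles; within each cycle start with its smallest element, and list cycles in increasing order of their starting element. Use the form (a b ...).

Iterating f from 0 gives 0 → 7 → 0; that is the 2-cycle (0 7).
Continuing from each remaining unvisited element yields (0 7)(1 3 5 8 4).

(0 7)(1 3 5 8 4)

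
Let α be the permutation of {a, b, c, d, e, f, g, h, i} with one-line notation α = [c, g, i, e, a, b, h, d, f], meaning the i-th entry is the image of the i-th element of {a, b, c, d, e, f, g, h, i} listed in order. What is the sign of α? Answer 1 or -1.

1

In disjoint-cycle form the cycle lengths are 9.
A cycle is odd iff its length is even; α has 0 even-length cycles, so sgn(α) = (−1)^0 and α is even.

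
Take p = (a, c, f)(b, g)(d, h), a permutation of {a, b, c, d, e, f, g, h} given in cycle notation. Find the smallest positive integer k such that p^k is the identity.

The cycle type of p is (3, 2, 2, 1).
The order of p is the least common multiple of its cycle lengths: lcm(3, 2, 2) = 6.

6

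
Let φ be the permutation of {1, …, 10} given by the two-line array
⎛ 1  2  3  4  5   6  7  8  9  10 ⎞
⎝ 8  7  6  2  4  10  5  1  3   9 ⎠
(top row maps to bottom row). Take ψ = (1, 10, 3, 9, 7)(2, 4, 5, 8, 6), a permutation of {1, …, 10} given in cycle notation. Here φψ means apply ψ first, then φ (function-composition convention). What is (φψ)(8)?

10

ψ(8) = 6, then φ(6) = 10; composing gives (φψ)(8) = 10.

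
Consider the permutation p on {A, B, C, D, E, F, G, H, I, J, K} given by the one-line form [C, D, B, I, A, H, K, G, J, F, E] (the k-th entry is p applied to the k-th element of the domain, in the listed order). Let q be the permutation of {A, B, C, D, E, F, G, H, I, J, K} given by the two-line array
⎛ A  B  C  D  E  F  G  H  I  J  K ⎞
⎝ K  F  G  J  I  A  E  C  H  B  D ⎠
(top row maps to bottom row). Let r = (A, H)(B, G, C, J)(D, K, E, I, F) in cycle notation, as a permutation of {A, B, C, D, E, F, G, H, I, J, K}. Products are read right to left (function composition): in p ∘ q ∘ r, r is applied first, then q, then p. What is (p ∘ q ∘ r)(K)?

Apply the permutations in order: r(K) = E, then q(E) = I, then p(I) = J. So (p ∘ q ∘ r)(K) = J.

J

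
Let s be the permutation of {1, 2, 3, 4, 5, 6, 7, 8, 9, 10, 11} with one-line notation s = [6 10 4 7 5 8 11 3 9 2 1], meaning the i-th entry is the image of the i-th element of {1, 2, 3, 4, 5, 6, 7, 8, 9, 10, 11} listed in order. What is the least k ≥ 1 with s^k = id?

Decomposing into disjoint cycles gives cycle lengths 7, 2, 1, 1.
The order of s is the least common multiple of its cycle lengths: lcm(7, 2) = 14.

14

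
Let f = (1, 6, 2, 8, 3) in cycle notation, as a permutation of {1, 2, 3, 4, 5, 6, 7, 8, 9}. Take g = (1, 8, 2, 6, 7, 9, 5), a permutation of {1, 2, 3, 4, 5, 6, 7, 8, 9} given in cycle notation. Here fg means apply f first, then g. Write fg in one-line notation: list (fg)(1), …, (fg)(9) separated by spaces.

(fg)(x) = g(f(x)). Computing each image: g(f(1)) = g(6) = 7, g(f(2)) = g(8) = 2, g(f(3)) = g(1) = 8, g(f(4)) = g(4) = 4, g(f(5)) = g(5) = 1, g(f(6)) = g(2) = 6, g(f(7)) = g(7) = 9, g(f(8)) = g(3) = 3, g(f(9)) = g(9) = 5.
Hence fg = [7 2 8 4 1 6 9 3 5].

7 2 8 4 1 6 9 3 5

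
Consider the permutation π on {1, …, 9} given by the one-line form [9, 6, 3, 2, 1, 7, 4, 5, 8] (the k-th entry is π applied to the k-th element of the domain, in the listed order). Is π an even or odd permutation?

In disjoint-cycle form the cycle lengths are 4, 4, 1.
A cycle of length ℓ contributes ℓ−1 transpositions, so π is a product of 3 + 3 = 6 transpositions — even.

even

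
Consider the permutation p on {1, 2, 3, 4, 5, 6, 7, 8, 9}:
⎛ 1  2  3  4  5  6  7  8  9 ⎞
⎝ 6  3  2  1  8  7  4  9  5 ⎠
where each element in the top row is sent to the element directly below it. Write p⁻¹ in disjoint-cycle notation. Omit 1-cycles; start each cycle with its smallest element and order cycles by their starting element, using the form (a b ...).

The cycle decomposition of p is (1 6 7 4)(2 3)(5 8 9).
Reversing each cycle (and rotating so the smallest element leads) gives p⁻¹ = (1 4 7 6)(2 3)(5 9 8).

(1 4 7 6)(2 3)(5 9 8)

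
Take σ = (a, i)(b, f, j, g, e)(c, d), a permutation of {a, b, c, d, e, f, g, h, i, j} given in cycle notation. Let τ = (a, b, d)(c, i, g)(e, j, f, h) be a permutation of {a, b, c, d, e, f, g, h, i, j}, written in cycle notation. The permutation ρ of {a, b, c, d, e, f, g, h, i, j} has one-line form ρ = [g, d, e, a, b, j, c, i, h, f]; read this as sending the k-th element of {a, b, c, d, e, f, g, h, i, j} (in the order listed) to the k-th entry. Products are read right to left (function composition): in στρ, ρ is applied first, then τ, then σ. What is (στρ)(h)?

(στρ)(h) = σ(τ(ρ(h))). ρ(h) = i, then τ(i) = g, then σ(g) = e, so the result is e.

e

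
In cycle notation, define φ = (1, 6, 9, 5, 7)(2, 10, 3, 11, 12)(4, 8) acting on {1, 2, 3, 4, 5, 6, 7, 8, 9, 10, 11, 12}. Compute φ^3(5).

6

5 lies in the 5-cycle (1, 6, 9, 5, 7).
Advancing 3 steps from 5: 5 → 7 → 1 → 6.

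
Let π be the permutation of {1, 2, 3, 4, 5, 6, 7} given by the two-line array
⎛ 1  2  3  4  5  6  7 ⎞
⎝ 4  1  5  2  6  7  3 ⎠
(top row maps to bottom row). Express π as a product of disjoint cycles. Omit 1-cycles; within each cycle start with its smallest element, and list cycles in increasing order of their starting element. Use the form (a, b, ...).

Start at 1 and follow images: 1 → 4 → 2 → 1, giving the cycle (1, 4, 2).
Continuing from each remaining unvisited element yields (1, 4, 2)(3, 5, 6, 7).

(1, 4, 2)(3, 5, 6, 7)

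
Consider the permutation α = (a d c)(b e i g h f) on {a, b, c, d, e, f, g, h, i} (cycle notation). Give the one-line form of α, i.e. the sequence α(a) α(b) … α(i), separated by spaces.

Each element maps to the next entry in its cycle (wrapping to the front): a→d, b→e, c→a, d→c, e→i, f→b, g→h, h→f, i→g.
So the one-line form is d e a c i b h f g.

d e a c i b h f g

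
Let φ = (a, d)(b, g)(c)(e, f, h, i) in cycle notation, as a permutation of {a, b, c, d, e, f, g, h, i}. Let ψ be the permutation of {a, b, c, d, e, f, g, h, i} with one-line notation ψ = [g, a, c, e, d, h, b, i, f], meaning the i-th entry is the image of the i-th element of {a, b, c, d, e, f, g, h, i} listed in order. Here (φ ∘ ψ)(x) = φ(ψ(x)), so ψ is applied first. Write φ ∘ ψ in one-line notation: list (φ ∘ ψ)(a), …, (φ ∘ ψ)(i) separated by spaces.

b d c f a i g e h

(φ ∘ ψ)(x) = φ(ψ(x)). Computing each image: φ(ψ(a)) = φ(g) = b, φ(ψ(b)) = φ(a) = d, φ(ψ(c)) = φ(c) = c, φ(ψ(d)) = φ(e) = f, φ(ψ(e)) = φ(d) = a, φ(ψ(f)) = φ(h) = i, φ(ψ(g)) = φ(b) = g, φ(ψ(h)) = φ(i) = e, φ(ψ(i)) = φ(f) = h.
Hence φ ∘ ψ = [b d c f a i g e h].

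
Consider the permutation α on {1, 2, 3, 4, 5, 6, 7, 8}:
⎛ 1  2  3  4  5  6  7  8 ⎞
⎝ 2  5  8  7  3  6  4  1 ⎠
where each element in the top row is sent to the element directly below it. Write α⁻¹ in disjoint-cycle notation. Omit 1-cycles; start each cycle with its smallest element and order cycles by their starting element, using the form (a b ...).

The cycle decomposition of α is (1 2 5 3 8)(4 7).
The inverse reverses every cycle; in canonical form, α⁻¹ = (1 8 3 5 2)(4 7).

(1 8 3 5 2)(4 7)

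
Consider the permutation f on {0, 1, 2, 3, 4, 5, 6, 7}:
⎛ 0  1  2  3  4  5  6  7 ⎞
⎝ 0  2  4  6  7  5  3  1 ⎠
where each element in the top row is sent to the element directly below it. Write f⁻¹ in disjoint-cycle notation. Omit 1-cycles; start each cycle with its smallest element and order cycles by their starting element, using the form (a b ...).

(1 7 4 2)(3 6)

The cycle decomposition of f is (1 2 4 7)(3 6).
Reversing each cycle (and rotating so the smallest element leads) gives f⁻¹ = (1 7 4 2)(3 6).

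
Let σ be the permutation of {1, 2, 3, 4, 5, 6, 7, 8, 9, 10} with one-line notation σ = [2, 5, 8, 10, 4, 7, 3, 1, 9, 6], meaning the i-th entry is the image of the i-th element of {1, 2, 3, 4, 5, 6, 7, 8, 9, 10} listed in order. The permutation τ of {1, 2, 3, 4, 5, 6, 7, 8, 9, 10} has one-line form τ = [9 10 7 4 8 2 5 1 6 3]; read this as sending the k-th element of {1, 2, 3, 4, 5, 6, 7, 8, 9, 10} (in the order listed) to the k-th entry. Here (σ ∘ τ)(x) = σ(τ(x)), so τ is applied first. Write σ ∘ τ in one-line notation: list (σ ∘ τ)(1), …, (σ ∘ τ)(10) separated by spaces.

For each element, apply τ then σ: 1 → 9 → 9; 2 → 10 → 6; 3 → 7 → 3; 4 → 4 → 10; 5 → 8 → 1; 6 → 2 → 5; 7 → 5 → 4; 8 → 1 → 2; 9 → 6 → 7; 10 → 3 → 8.
Collecting the images, σ ∘ τ = [9 6 3 10 1 5 4 2 7 8].

9 6 3 10 1 5 4 2 7 8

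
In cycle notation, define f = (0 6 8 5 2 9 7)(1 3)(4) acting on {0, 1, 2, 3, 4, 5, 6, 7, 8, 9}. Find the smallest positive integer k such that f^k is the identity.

The disjoint cycles have lengths 7, 2, 1.
Since disjoint cycles commute, ord(f) = lcm(7, 2) = 14.

14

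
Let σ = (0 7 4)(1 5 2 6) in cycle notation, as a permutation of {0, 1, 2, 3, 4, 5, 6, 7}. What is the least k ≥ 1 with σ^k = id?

The disjoint cycles have lengths 4, 3, 1.
Since disjoint cycles commute, ord(σ) = lcm(4, 3) = 12.

12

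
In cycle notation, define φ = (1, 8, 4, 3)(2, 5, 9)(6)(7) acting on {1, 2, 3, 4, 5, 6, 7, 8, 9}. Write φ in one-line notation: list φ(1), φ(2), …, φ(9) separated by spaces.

8 5 1 3 9 6 7 4 2

Image by image: 1↦8, 2↦5, 3↦1, 4↦3, 5↦9, 6↦6, 7↦7, 8↦4, 9↦2.
Listing these in domain order gives 8 5 1 3 9 6 7 4 2.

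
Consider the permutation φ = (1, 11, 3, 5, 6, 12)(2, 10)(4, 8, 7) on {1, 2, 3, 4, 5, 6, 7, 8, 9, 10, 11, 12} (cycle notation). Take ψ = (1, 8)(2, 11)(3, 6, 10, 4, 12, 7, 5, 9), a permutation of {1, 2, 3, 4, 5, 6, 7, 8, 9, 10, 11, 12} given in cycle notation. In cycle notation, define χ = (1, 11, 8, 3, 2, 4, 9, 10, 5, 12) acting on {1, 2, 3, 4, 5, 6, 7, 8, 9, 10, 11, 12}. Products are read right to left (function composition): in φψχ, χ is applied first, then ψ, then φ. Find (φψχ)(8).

(φψχ)(8) = φ(ψ(χ(8))). χ(8) = 3, then ψ(3) = 6, then φ(6) = 12, so the result is 12.

12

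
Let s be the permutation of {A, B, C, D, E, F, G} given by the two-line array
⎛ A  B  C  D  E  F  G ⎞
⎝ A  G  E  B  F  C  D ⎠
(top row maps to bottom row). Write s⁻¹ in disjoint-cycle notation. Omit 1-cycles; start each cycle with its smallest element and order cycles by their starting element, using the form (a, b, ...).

(B, D, G)(C, F, E)

First write s in disjoint cycles: (B, G, D)(C, E, F).
The inverse reverses every cycle; in canonical form, s⁻¹ = (B, D, G)(C, F, E).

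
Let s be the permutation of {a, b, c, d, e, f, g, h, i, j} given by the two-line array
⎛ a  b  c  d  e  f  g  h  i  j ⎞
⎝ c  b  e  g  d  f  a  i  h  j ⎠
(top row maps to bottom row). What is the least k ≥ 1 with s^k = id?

10

Decomposing into disjoint cycles gives cycle lengths 5, 2, 1, 1, 1.
The order of s is the least common multiple of its cycle lengths: lcm(5, 2) = 10.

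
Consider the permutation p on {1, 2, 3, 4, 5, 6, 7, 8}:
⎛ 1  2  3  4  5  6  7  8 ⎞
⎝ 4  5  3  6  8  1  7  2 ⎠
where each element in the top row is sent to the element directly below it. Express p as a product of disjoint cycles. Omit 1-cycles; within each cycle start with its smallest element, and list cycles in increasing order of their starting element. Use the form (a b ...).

From 1: 1 → 4 → 6 → 1, closing the cycle (1 4 6).
Repeating from the next unused element and collecting all non-trivial cycles gives (1 4 6)(2 5 8).

(1 4 6)(2 5 8)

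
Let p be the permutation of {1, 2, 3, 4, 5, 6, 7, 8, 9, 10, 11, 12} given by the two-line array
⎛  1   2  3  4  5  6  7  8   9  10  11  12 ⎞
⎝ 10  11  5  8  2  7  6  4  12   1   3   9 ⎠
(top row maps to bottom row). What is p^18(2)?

3

Tracing 2 → 11 → … returns to 2 after 4 steps, so 2 lies in a 4-cycle (2, 11, 3, 5).
On a 4-cycle, p^4 is the identity, so p^18 = p^2 there (18 ≡ 2 mod 4).
Advancing 2 steps from 2: 2 → 11 → 3.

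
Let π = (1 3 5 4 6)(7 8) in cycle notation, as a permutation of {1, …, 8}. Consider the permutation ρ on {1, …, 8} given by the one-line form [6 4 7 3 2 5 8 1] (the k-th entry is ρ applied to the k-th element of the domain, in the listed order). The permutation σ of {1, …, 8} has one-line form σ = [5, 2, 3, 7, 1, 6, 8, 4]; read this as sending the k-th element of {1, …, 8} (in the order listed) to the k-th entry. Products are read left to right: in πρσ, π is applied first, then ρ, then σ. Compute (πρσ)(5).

(πρσ)(5) = σ(ρ(π(5))). π(5) = 4, then ρ(4) = 3, then σ(3) = 3, so the result is 3.

3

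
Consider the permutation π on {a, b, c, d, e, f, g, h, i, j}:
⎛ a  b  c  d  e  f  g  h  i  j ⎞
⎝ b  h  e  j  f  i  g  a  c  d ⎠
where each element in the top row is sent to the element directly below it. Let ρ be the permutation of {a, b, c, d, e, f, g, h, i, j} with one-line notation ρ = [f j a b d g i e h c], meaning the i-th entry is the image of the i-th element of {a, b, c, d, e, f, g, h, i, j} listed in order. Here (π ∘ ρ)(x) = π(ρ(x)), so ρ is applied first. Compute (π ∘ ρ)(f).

g

First apply ρ: ρ(f) = g, then π(g) = g. Thus (π ∘ ρ)(f) = g.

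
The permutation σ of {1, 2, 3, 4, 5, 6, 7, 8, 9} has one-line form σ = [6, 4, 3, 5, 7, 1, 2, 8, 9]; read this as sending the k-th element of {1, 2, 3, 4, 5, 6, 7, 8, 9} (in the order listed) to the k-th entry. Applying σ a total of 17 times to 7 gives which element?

2

Tracing 7 → 2 → … returns to 7 after 4 steps, so 7 lies in a 4-cycle (2, 4, 5, 7).
On a 4-cycle, σ^4 is the identity, so σ^17 = σ^1 there (17 ≡ 1 mod 4).
Stepping 1 place around the cycle: 7 → 2.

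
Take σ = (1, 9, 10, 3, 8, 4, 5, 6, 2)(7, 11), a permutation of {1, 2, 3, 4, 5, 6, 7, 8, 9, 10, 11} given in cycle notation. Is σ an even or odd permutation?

odd

The cycle lengths are 9, 2.
A cycle of length ℓ contributes ℓ−1 transpositions, so σ is a product of 8 + 1 = 9 transpositions — odd.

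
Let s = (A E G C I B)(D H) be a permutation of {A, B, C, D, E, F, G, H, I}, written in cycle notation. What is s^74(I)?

A

I lies in the 6-cycle (A E G C I B).
Powers repeat with period 6 on this cycle, and 74 mod 6 = 2, so s^74(I) = s^2(I).
Stepping 2 places around the cycle: I → B → A.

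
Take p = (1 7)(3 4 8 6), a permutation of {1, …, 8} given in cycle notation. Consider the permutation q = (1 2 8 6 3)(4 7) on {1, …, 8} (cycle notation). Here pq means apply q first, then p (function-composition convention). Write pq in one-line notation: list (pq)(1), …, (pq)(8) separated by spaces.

2 6 7 1 5 4 8 3

For each element, apply q then p: 1 → 2 → 2; 2 → 8 → 6; 3 → 1 → 7; 4 → 7 → 1; 5 → 5 → 5; 6 → 3 → 4; 7 → 4 → 8; 8 → 6 → 3.
So pq in one-line form is 2 6 7 1 5 4 8 3.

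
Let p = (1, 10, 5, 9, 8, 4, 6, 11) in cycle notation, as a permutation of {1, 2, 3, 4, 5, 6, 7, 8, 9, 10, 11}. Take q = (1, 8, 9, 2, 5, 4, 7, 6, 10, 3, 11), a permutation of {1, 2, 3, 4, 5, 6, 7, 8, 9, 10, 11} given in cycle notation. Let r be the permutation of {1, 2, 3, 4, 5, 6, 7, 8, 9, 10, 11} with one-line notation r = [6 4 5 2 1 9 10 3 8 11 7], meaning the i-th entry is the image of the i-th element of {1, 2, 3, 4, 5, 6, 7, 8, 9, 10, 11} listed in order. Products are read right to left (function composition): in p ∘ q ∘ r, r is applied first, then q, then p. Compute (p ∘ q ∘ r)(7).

Apply the permutations in order: r(7) = 10, then q(10) = 3, then p(3) = 3. So (p ∘ q ∘ r)(7) = 3.

3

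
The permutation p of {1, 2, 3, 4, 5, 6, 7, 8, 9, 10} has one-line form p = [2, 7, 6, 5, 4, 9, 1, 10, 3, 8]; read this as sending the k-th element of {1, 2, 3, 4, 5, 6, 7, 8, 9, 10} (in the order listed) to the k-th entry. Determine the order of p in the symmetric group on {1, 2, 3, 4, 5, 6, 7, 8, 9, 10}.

6

The disjoint-cycle form of p has cycle lengths 3, 3, 2, 2.
The order is lcm(3, 3, 2, 2) = 6.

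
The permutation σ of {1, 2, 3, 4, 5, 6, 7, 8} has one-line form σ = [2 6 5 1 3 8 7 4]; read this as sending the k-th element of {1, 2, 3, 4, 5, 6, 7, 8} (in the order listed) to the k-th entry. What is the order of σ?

10

Writing σ as disjoint cycles, the cycle lengths are 5, 2, 1.
The order of σ is the least common multiple of its cycle lengths: lcm(5, 2) = 10.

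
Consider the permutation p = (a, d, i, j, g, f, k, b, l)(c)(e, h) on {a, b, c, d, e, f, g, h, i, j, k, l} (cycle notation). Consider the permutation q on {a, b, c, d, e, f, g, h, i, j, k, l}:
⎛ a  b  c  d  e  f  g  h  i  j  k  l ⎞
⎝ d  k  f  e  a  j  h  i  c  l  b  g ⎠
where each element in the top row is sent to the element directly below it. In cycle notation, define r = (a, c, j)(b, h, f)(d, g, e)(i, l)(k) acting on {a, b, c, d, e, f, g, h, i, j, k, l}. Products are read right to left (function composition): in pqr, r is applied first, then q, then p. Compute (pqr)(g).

d

Apply the permutations in order: r(g) = e, then q(e) = a, then p(a) = d. So (pqr)(g) = d.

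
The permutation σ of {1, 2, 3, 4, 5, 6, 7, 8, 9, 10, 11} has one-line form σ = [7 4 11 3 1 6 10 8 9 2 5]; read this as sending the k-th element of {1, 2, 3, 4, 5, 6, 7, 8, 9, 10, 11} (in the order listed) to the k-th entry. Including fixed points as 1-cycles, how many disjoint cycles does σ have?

4

The cycle decomposition is (1, 7, 10, 2, 4, 3, 11, 5)(6)(8)(9), which has 4 cycles (counting 1-cycles).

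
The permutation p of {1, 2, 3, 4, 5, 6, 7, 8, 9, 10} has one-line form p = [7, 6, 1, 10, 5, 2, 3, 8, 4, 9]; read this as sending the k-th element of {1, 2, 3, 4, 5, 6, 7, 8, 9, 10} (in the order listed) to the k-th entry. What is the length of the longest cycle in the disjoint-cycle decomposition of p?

3

Decomposing into disjoint cycles gives (1, 7, 3)(2, 6)(4, 10, 9); the longest has length 3.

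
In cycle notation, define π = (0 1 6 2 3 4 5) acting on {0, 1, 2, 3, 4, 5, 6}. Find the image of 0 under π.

In the cycle (0 1 6 2 3 4 5), 0 is followed by 1, so π(0) = 1.

1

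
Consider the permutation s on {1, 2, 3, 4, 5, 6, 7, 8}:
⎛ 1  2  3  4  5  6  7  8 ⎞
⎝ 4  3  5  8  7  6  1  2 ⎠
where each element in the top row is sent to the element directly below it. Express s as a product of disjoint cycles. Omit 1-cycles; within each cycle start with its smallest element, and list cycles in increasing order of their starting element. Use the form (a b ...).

(1 4 8 2 3 5 7)

Start at 1 and follow images: 1 → 4 → 8 → 2 → 3 → 5 → 7 → 1, giving the cycle (1 4 8 2 3 5 7).
Repeating from the next unused element and collecting all non-trivial cycles gives (1 4 8 2 3 5 7).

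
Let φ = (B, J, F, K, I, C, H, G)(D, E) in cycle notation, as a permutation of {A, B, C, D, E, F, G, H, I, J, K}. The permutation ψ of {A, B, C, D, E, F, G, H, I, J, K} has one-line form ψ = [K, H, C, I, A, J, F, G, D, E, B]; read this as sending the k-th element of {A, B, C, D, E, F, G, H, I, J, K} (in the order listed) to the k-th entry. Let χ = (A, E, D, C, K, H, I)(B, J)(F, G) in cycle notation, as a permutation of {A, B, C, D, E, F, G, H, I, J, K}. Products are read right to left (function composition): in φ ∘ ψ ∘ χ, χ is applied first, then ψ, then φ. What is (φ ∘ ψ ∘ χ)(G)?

F

Apply the permutations in order: χ(G) = F, then ψ(F) = J, then φ(J) = F. So (φ ∘ ψ ∘ χ)(G) = F.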